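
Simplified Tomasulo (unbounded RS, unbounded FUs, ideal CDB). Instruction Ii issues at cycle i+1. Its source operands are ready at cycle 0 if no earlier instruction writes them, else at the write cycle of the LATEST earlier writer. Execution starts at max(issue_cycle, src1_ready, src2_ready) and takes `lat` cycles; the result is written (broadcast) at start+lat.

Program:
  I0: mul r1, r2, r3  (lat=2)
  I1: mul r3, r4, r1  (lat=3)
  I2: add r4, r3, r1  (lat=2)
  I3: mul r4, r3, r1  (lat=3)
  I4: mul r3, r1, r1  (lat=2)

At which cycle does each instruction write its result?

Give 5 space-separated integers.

Answer: 3 6 8 9 7

Derivation:
I0 mul r1: issue@1 deps=(None,None) exec_start@1 write@3
I1 mul r3: issue@2 deps=(None,0) exec_start@3 write@6
I2 add r4: issue@3 deps=(1,0) exec_start@6 write@8
I3 mul r4: issue@4 deps=(1,0) exec_start@6 write@9
I4 mul r3: issue@5 deps=(0,0) exec_start@5 write@7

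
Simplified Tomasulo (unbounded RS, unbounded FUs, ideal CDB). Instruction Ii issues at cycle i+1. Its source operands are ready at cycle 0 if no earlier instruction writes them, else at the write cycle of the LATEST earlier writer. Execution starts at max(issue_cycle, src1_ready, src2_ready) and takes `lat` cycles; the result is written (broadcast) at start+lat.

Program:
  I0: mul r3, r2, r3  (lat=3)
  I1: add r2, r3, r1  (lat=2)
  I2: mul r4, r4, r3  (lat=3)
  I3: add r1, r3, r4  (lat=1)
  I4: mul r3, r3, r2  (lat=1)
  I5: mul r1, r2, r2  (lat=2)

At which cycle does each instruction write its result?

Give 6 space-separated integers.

Answer: 4 6 7 8 7 8

Derivation:
I0 mul r3: issue@1 deps=(None,None) exec_start@1 write@4
I1 add r2: issue@2 deps=(0,None) exec_start@4 write@6
I2 mul r4: issue@3 deps=(None,0) exec_start@4 write@7
I3 add r1: issue@4 deps=(0,2) exec_start@7 write@8
I4 mul r3: issue@5 deps=(0,1) exec_start@6 write@7
I5 mul r1: issue@6 deps=(1,1) exec_start@6 write@8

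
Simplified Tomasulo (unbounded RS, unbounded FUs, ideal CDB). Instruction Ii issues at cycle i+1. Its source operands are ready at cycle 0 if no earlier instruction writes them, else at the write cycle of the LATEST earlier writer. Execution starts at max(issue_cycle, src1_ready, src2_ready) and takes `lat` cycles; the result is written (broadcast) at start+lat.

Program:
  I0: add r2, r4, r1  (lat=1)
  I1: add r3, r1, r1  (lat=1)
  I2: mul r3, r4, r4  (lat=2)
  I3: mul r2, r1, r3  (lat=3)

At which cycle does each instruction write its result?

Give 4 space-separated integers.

I0 add r2: issue@1 deps=(None,None) exec_start@1 write@2
I1 add r3: issue@2 deps=(None,None) exec_start@2 write@3
I2 mul r3: issue@3 deps=(None,None) exec_start@3 write@5
I3 mul r2: issue@4 deps=(None,2) exec_start@5 write@8

Answer: 2 3 5 8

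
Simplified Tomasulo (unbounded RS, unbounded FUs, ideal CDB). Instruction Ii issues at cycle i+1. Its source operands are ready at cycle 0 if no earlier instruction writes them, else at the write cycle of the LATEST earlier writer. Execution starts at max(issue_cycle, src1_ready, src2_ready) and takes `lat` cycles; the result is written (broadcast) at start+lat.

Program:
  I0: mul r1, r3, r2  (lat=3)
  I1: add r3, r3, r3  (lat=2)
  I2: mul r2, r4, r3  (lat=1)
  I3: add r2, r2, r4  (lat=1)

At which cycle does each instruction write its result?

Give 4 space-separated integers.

Answer: 4 4 5 6

Derivation:
I0 mul r1: issue@1 deps=(None,None) exec_start@1 write@4
I1 add r3: issue@2 deps=(None,None) exec_start@2 write@4
I2 mul r2: issue@3 deps=(None,1) exec_start@4 write@5
I3 add r2: issue@4 deps=(2,None) exec_start@5 write@6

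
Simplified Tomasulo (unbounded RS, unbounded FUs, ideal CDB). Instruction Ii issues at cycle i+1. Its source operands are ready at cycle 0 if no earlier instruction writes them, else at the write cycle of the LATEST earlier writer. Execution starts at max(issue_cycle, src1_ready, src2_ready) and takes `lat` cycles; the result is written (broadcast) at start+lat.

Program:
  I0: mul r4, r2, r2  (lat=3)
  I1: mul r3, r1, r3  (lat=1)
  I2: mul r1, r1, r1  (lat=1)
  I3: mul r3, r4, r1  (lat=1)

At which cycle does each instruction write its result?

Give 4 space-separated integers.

Answer: 4 3 4 5

Derivation:
I0 mul r4: issue@1 deps=(None,None) exec_start@1 write@4
I1 mul r3: issue@2 deps=(None,None) exec_start@2 write@3
I2 mul r1: issue@3 deps=(None,None) exec_start@3 write@4
I3 mul r3: issue@4 deps=(0,2) exec_start@4 write@5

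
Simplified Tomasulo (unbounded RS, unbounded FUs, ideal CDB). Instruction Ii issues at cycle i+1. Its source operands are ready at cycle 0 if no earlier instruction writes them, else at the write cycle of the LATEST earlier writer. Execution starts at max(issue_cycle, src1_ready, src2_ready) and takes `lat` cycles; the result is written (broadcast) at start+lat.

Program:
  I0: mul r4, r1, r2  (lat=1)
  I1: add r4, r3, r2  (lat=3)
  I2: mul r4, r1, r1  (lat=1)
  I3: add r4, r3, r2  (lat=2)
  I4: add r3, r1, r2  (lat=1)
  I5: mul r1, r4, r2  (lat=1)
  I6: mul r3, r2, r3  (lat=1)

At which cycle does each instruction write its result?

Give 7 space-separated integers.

Answer: 2 5 4 6 6 7 8

Derivation:
I0 mul r4: issue@1 deps=(None,None) exec_start@1 write@2
I1 add r4: issue@2 deps=(None,None) exec_start@2 write@5
I2 mul r4: issue@3 deps=(None,None) exec_start@3 write@4
I3 add r4: issue@4 deps=(None,None) exec_start@4 write@6
I4 add r3: issue@5 deps=(None,None) exec_start@5 write@6
I5 mul r1: issue@6 deps=(3,None) exec_start@6 write@7
I6 mul r3: issue@7 deps=(None,4) exec_start@7 write@8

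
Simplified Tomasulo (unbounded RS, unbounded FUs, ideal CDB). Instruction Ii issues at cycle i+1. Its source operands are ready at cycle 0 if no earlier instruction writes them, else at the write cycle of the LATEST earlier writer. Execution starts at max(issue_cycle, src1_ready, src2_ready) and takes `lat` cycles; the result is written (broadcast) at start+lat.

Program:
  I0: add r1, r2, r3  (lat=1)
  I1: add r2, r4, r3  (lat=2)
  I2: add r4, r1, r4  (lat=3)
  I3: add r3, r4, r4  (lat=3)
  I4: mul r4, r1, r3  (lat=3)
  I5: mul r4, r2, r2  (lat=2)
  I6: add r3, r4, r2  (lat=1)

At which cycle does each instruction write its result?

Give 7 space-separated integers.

I0 add r1: issue@1 deps=(None,None) exec_start@1 write@2
I1 add r2: issue@2 deps=(None,None) exec_start@2 write@4
I2 add r4: issue@3 deps=(0,None) exec_start@3 write@6
I3 add r3: issue@4 deps=(2,2) exec_start@6 write@9
I4 mul r4: issue@5 deps=(0,3) exec_start@9 write@12
I5 mul r4: issue@6 deps=(1,1) exec_start@6 write@8
I6 add r3: issue@7 deps=(5,1) exec_start@8 write@9

Answer: 2 4 6 9 12 8 9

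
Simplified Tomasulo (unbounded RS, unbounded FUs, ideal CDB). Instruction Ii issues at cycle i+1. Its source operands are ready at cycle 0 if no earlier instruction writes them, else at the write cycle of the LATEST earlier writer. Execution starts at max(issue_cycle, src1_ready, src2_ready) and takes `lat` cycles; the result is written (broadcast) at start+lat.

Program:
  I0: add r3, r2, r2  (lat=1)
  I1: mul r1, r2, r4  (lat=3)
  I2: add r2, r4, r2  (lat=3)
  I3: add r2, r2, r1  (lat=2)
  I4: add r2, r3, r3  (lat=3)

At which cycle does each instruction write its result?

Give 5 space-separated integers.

Answer: 2 5 6 8 8

Derivation:
I0 add r3: issue@1 deps=(None,None) exec_start@1 write@2
I1 mul r1: issue@2 deps=(None,None) exec_start@2 write@5
I2 add r2: issue@3 deps=(None,None) exec_start@3 write@6
I3 add r2: issue@4 deps=(2,1) exec_start@6 write@8
I4 add r2: issue@5 deps=(0,0) exec_start@5 write@8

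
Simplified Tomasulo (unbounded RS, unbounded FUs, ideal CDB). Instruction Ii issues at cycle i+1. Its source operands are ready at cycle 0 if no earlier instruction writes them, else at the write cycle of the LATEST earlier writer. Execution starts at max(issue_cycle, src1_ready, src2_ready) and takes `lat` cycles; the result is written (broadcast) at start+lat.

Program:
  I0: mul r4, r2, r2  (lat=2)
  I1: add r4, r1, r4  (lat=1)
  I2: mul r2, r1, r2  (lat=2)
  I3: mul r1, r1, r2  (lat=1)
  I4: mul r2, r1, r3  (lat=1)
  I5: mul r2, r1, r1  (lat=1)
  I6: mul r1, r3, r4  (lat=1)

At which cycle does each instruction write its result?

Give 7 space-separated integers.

Answer: 3 4 5 6 7 7 8

Derivation:
I0 mul r4: issue@1 deps=(None,None) exec_start@1 write@3
I1 add r4: issue@2 deps=(None,0) exec_start@3 write@4
I2 mul r2: issue@3 deps=(None,None) exec_start@3 write@5
I3 mul r1: issue@4 deps=(None,2) exec_start@5 write@6
I4 mul r2: issue@5 deps=(3,None) exec_start@6 write@7
I5 mul r2: issue@6 deps=(3,3) exec_start@6 write@7
I6 mul r1: issue@7 deps=(None,1) exec_start@7 write@8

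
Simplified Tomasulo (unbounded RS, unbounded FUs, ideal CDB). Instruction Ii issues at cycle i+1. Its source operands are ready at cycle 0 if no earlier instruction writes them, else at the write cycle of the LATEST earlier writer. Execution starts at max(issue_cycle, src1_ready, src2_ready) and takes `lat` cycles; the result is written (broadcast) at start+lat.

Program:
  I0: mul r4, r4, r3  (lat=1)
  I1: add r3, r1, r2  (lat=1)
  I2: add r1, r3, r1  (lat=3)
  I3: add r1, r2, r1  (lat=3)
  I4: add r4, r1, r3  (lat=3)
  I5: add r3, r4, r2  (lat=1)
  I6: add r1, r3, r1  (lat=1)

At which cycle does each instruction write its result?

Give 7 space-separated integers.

I0 mul r4: issue@1 deps=(None,None) exec_start@1 write@2
I1 add r3: issue@2 deps=(None,None) exec_start@2 write@3
I2 add r1: issue@3 deps=(1,None) exec_start@3 write@6
I3 add r1: issue@4 deps=(None,2) exec_start@6 write@9
I4 add r4: issue@5 deps=(3,1) exec_start@9 write@12
I5 add r3: issue@6 deps=(4,None) exec_start@12 write@13
I6 add r1: issue@7 deps=(5,3) exec_start@13 write@14

Answer: 2 3 6 9 12 13 14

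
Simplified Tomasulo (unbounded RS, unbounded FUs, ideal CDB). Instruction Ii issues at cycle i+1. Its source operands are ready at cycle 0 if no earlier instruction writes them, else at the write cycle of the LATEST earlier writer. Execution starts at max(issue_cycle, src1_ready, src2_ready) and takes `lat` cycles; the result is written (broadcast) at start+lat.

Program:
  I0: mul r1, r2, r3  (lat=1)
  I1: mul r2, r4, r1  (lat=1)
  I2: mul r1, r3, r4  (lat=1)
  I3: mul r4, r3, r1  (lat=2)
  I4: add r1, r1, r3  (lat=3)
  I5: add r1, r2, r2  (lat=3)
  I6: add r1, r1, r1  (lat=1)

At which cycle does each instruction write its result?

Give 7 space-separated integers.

I0 mul r1: issue@1 deps=(None,None) exec_start@1 write@2
I1 mul r2: issue@2 deps=(None,0) exec_start@2 write@3
I2 mul r1: issue@3 deps=(None,None) exec_start@3 write@4
I3 mul r4: issue@4 deps=(None,2) exec_start@4 write@6
I4 add r1: issue@5 deps=(2,None) exec_start@5 write@8
I5 add r1: issue@6 deps=(1,1) exec_start@6 write@9
I6 add r1: issue@7 deps=(5,5) exec_start@9 write@10

Answer: 2 3 4 6 8 9 10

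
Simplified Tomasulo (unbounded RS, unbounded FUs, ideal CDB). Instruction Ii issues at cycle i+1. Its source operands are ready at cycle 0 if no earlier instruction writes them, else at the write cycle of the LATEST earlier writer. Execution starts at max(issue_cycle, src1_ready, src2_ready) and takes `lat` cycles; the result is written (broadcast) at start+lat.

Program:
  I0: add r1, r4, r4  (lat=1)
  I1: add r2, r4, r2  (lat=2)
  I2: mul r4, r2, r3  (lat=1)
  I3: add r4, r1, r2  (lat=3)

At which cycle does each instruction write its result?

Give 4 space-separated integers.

Answer: 2 4 5 7

Derivation:
I0 add r1: issue@1 deps=(None,None) exec_start@1 write@2
I1 add r2: issue@2 deps=(None,None) exec_start@2 write@4
I2 mul r4: issue@3 deps=(1,None) exec_start@4 write@5
I3 add r4: issue@4 deps=(0,1) exec_start@4 write@7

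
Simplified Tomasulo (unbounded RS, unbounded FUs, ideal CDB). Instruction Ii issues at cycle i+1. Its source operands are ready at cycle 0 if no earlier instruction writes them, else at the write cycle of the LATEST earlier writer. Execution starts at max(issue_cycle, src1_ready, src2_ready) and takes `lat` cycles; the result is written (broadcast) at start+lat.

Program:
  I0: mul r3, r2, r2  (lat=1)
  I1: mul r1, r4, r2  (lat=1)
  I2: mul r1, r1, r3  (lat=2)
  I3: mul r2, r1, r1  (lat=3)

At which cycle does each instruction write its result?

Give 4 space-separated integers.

Answer: 2 3 5 8

Derivation:
I0 mul r3: issue@1 deps=(None,None) exec_start@1 write@2
I1 mul r1: issue@2 deps=(None,None) exec_start@2 write@3
I2 mul r1: issue@3 deps=(1,0) exec_start@3 write@5
I3 mul r2: issue@4 deps=(2,2) exec_start@5 write@8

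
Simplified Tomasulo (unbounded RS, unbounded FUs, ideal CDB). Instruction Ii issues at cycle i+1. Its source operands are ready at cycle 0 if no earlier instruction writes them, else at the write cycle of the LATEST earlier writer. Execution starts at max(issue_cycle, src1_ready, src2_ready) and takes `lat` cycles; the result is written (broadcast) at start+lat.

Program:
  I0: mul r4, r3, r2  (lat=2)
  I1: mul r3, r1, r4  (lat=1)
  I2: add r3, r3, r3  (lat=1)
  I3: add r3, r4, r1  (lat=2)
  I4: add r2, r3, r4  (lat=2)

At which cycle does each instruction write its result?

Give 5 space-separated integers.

I0 mul r4: issue@1 deps=(None,None) exec_start@1 write@3
I1 mul r3: issue@2 deps=(None,0) exec_start@3 write@4
I2 add r3: issue@3 deps=(1,1) exec_start@4 write@5
I3 add r3: issue@4 deps=(0,None) exec_start@4 write@6
I4 add r2: issue@5 deps=(3,0) exec_start@6 write@8

Answer: 3 4 5 6 8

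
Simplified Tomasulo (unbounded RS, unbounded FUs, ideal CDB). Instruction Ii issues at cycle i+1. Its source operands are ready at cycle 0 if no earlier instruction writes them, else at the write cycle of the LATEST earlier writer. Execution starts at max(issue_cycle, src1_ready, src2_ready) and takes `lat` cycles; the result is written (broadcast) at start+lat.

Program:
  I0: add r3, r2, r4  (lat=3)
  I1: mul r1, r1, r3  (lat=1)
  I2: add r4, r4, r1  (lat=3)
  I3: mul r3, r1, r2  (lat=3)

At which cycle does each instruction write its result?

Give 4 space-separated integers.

Answer: 4 5 8 8

Derivation:
I0 add r3: issue@1 deps=(None,None) exec_start@1 write@4
I1 mul r1: issue@2 deps=(None,0) exec_start@4 write@5
I2 add r4: issue@3 deps=(None,1) exec_start@5 write@8
I3 mul r3: issue@4 deps=(1,None) exec_start@5 write@8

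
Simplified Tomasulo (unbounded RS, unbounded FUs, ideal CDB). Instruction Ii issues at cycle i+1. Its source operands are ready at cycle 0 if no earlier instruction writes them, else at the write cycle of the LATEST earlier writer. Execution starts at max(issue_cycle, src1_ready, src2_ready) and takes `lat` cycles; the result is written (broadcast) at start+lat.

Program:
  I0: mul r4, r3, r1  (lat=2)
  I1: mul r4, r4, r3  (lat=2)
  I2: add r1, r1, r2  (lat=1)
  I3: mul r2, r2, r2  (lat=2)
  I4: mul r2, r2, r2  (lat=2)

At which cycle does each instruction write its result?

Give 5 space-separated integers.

Answer: 3 5 4 6 8

Derivation:
I0 mul r4: issue@1 deps=(None,None) exec_start@1 write@3
I1 mul r4: issue@2 deps=(0,None) exec_start@3 write@5
I2 add r1: issue@3 deps=(None,None) exec_start@3 write@4
I3 mul r2: issue@4 deps=(None,None) exec_start@4 write@6
I4 mul r2: issue@5 deps=(3,3) exec_start@6 write@8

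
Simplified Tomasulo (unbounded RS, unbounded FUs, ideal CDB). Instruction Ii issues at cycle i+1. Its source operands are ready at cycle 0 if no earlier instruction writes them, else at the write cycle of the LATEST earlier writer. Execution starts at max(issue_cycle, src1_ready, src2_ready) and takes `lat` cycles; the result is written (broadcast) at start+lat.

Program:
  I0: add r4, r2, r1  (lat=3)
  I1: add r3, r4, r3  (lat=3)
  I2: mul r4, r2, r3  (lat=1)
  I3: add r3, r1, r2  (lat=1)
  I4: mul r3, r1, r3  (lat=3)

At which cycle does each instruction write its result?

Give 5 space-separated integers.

I0 add r4: issue@1 deps=(None,None) exec_start@1 write@4
I1 add r3: issue@2 deps=(0,None) exec_start@4 write@7
I2 mul r4: issue@3 deps=(None,1) exec_start@7 write@8
I3 add r3: issue@4 deps=(None,None) exec_start@4 write@5
I4 mul r3: issue@5 deps=(None,3) exec_start@5 write@8

Answer: 4 7 8 5 8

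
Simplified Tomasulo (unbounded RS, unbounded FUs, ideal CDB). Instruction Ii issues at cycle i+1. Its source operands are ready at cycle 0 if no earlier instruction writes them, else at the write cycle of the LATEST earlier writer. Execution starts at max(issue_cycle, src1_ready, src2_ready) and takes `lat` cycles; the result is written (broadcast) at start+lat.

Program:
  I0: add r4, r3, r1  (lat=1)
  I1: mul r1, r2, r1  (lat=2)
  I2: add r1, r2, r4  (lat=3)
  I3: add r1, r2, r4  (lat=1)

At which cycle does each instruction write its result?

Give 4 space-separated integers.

I0 add r4: issue@1 deps=(None,None) exec_start@1 write@2
I1 mul r1: issue@2 deps=(None,None) exec_start@2 write@4
I2 add r1: issue@3 deps=(None,0) exec_start@3 write@6
I3 add r1: issue@4 deps=(None,0) exec_start@4 write@5

Answer: 2 4 6 5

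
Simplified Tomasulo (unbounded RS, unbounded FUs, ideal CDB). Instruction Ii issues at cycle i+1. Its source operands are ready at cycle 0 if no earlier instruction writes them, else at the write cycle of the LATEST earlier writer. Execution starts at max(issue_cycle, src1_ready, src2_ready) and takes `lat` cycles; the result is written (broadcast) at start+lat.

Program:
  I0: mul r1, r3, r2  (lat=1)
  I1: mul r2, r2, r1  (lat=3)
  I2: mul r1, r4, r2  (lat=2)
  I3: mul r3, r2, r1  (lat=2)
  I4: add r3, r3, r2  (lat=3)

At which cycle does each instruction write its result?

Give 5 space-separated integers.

I0 mul r1: issue@1 deps=(None,None) exec_start@1 write@2
I1 mul r2: issue@2 deps=(None,0) exec_start@2 write@5
I2 mul r1: issue@3 deps=(None,1) exec_start@5 write@7
I3 mul r3: issue@4 deps=(1,2) exec_start@7 write@9
I4 add r3: issue@5 deps=(3,1) exec_start@9 write@12

Answer: 2 5 7 9 12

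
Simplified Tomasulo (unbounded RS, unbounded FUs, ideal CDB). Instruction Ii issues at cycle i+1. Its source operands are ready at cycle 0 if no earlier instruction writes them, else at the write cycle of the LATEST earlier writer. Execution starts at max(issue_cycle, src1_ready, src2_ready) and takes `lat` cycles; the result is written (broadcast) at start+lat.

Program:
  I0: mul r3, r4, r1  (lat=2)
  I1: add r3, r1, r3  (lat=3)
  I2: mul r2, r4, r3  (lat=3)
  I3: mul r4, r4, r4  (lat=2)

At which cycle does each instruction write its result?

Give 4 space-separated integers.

Answer: 3 6 9 6

Derivation:
I0 mul r3: issue@1 deps=(None,None) exec_start@1 write@3
I1 add r3: issue@2 deps=(None,0) exec_start@3 write@6
I2 mul r2: issue@3 deps=(None,1) exec_start@6 write@9
I3 mul r4: issue@4 deps=(None,None) exec_start@4 write@6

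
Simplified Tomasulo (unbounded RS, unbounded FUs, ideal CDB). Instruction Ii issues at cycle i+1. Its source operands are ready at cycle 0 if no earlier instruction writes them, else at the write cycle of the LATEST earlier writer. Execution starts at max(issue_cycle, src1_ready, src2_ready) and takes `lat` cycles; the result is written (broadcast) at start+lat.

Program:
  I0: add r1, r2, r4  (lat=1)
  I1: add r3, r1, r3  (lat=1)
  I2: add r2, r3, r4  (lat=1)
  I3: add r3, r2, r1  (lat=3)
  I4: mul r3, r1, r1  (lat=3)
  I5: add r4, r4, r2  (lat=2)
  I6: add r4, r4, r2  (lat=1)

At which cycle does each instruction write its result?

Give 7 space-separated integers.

Answer: 2 3 4 7 8 8 9

Derivation:
I0 add r1: issue@1 deps=(None,None) exec_start@1 write@2
I1 add r3: issue@2 deps=(0,None) exec_start@2 write@3
I2 add r2: issue@3 deps=(1,None) exec_start@3 write@4
I3 add r3: issue@4 deps=(2,0) exec_start@4 write@7
I4 mul r3: issue@5 deps=(0,0) exec_start@5 write@8
I5 add r4: issue@6 deps=(None,2) exec_start@6 write@8
I6 add r4: issue@7 deps=(5,2) exec_start@8 write@9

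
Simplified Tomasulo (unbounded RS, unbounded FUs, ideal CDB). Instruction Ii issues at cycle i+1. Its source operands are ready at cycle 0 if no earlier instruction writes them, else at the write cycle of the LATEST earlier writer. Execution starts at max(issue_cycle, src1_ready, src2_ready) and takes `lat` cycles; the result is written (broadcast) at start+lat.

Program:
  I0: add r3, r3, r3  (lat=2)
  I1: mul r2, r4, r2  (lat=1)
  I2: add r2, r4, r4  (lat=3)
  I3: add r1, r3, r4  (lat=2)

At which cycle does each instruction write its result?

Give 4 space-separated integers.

Answer: 3 3 6 6

Derivation:
I0 add r3: issue@1 deps=(None,None) exec_start@1 write@3
I1 mul r2: issue@2 deps=(None,None) exec_start@2 write@3
I2 add r2: issue@3 deps=(None,None) exec_start@3 write@6
I3 add r1: issue@4 deps=(0,None) exec_start@4 write@6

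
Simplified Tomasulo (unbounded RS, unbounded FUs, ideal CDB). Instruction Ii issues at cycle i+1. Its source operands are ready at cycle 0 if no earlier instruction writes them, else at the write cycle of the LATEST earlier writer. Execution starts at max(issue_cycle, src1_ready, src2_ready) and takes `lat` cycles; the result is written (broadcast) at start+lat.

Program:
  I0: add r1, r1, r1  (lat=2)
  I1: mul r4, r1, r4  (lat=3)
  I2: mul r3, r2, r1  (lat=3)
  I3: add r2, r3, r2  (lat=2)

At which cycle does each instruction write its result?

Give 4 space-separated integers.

Answer: 3 6 6 8

Derivation:
I0 add r1: issue@1 deps=(None,None) exec_start@1 write@3
I1 mul r4: issue@2 deps=(0,None) exec_start@3 write@6
I2 mul r3: issue@3 deps=(None,0) exec_start@3 write@6
I3 add r2: issue@4 deps=(2,None) exec_start@6 write@8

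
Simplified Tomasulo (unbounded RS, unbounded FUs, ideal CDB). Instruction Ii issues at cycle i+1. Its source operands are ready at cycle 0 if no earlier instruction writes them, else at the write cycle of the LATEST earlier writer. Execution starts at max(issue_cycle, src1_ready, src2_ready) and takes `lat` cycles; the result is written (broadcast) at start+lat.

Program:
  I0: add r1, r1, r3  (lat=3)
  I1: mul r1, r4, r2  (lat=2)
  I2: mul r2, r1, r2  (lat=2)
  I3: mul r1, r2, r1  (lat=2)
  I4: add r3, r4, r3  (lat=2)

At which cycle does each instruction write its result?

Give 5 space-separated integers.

I0 add r1: issue@1 deps=(None,None) exec_start@1 write@4
I1 mul r1: issue@2 deps=(None,None) exec_start@2 write@4
I2 mul r2: issue@3 deps=(1,None) exec_start@4 write@6
I3 mul r1: issue@4 deps=(2,1) exec_start@6 write@8
I4 add r3: issue@5 deps=(None,None) exec_start@5 write@7

Answer: 4 4 6 8 7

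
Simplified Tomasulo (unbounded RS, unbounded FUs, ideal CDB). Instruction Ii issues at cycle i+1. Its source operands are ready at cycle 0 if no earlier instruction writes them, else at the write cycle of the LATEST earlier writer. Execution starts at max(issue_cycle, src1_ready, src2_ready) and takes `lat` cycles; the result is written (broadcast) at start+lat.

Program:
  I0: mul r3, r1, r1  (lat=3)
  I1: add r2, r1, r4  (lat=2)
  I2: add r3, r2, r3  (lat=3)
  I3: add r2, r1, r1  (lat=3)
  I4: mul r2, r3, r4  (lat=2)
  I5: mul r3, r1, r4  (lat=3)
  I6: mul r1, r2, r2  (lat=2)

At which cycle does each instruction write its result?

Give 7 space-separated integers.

I0 mul r3: issue@1 deps=(None,None) exec_start@1 write@4
I1 add r2: issue@2 deps=(None,None) exec_start@2 write@4
I2 add r3: issue@3 deps=(1,0) exec_start@4 write@7
I3 add r2: issue@4 deps=(None,None) exec_start@4 write@7
I4 mul r2: issue@5 deps=(2,None) exec_start@7 write@9
I5 mul r3: issue@6 deps=(None,None) exec_start@6 write@9
I6 mul r1: issue@7 deps=(4,4) exec_start@9 write@11

Answer: 4 4 7 7 9 9 11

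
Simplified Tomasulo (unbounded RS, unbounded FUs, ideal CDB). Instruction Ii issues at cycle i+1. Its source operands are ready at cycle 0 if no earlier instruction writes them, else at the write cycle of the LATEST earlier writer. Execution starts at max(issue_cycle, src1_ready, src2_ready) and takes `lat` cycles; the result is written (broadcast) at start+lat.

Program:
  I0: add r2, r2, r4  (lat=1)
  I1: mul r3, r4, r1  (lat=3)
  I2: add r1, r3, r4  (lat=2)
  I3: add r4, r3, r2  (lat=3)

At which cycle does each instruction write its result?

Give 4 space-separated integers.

I0 add r2: issue@1 deps=(None,None) exec_start@1 write@2
I1 mul r3: issue@2 deps=(None,None) exec_start@2 write@5
I2 add r1: issue@3 deps=(1,None) exec_start@5 write@7
I3 add r4: issue@4 deps=(1,0) exec_start@5 write@8

Answer: 2 5 7 8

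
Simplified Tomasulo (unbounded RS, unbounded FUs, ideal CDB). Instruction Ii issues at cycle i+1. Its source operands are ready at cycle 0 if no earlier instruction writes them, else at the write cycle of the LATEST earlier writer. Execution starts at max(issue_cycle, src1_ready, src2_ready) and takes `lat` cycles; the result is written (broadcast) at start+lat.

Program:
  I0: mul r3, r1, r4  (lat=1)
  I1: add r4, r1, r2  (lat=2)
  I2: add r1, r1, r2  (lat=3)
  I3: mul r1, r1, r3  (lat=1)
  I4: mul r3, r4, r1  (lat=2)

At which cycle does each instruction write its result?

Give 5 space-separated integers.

I0 mul r3: issue@1 deps=(None,None) exec_start@1 write@2
I1 add r4: issue@2 deps=(None,None) exec_start@2 write@4
I2 add r1: issue@3 deps=(None,None) exec_start@3 write@6
I3 mul r1: issue@4 deps=(2,0) exec_start@6 write@7
I4 mul r3: issue@5 deps=(1,3) exec_start@7 write@9

Answer: 2 4 6 7 9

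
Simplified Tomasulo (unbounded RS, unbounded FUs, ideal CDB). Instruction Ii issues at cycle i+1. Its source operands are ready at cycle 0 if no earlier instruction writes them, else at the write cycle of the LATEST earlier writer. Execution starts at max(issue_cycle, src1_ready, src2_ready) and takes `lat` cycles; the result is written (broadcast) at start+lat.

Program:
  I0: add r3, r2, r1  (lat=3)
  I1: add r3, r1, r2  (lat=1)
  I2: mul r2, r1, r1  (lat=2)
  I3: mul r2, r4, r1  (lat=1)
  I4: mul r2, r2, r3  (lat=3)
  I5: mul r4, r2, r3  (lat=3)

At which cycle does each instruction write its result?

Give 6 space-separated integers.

Answer: 4 3 5 5 8 11

Derivation:
I0 add r3: issue@1 deps=(None,None) exec_start@1 write@4
I1 add r3: issue@2 deps=(None,None) exec_start@2 write@3
I2 mul r2: issue@3 deps=(None,None) exec_start@3 write@5
I3 mul r2: issue@4 deps=(None,None) exec_start@4 write@5
I4 mul r2: issue@5 deps=(3,1) exec_start@5 write@8
I5 mul r4: issue@6 deps=(4,1) exec_start@8 write@11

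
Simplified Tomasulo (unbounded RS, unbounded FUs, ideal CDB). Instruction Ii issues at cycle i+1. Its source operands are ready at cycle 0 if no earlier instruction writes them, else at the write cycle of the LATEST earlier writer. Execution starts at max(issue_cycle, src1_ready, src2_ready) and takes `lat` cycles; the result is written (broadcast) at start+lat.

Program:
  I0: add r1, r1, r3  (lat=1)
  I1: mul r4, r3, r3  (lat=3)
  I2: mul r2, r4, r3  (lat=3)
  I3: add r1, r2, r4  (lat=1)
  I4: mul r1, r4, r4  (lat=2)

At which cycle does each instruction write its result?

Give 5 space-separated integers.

I0 add r1: issue@1 deps=(None,None) exec_start@1 write@2
I1 mul r4: issue@2 deps=(None,None) exec_start@2 write@5
I2 mul r2: issue@3 deps=(1,None) exec_start@5 write@8
I3 add r1: issue@4 deps=(2,1) exec_start@8 write@9
I4 mul r1: issue@5 deps=(1,1) exec_start@5 write@7

Answer: 2 5 8 9 7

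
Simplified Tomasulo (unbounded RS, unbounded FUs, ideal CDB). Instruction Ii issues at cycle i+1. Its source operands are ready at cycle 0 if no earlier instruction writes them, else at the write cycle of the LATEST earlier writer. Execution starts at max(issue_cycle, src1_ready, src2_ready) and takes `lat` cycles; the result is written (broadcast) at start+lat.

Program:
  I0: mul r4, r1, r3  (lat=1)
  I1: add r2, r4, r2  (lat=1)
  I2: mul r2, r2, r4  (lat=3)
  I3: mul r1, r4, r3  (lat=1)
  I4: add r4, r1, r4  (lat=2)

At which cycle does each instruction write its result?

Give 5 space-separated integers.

I0 mul r4: issue@1 deps=(None,None) exec_start@1 write@2
I1 add r2: issue@2 deps=(0,None) exec_start@2 write@3
I2 mul r2: issue@3 deps=(1,0) exec_start@3 write@6
I3 mul r1: issue@4 deps=(0,None) exec_start@4 write@5
I4 add r4: issue@5 deps=(3,0) exec_start@5 write@7

Answer: 2 3 6 5 7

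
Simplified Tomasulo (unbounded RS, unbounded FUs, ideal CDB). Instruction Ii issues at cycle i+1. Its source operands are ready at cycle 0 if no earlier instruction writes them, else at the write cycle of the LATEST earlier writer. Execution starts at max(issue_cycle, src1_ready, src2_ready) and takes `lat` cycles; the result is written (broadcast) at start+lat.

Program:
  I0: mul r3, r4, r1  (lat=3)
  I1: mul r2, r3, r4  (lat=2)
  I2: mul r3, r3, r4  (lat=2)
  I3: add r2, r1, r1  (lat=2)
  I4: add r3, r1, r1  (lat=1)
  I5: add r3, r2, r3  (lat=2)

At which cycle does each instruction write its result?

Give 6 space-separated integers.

Answer: 4 6 6 6 6 8

Derivation:
I0 mul r3: issue@1 deps=(None,None) exec_start@1 write@4
I1 mul r2: issue@2 deps=(0,None) exec_start@4 write@6
I2 mul r3: issue@3 deps=(0,None) exec_start@4 write@6
I3 add r2: issue@4 deps=(None,None) exec_start@4 write@6
I4 add r3: issue@5 deps=(None,None) exec_start@5 write@6
I5 add r3: issue@6 deps=(3,4) exec_start@6 write@8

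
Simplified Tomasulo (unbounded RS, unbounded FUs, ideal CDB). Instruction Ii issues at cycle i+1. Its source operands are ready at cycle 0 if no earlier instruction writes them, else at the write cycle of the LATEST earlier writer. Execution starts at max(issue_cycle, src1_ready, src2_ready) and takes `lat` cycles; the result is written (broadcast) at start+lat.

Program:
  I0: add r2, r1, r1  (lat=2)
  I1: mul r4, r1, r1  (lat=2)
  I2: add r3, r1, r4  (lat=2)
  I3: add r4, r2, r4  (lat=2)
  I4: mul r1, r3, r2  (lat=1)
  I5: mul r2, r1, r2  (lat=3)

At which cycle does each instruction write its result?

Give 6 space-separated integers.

Answer: 3 4 6 6 7 10

Derivation:
I0 add r2: issue@1 deps=(None,None) exec_start@1 write@3
I1 mul r4: issue@2 deps=(None,None) exec_start@2 write@4
I2 add r3: issue@3 deps=(None,1) exec_start@4 write@6
I3 add r4: issue@4 deps=(0,1) exec_start@4 write@6
I4 mul r1: issue@5 deps=(2,0) exec_start@6 write@7
I5 mul r2: issue@6 deps=(4,0) exec_start@7 write@10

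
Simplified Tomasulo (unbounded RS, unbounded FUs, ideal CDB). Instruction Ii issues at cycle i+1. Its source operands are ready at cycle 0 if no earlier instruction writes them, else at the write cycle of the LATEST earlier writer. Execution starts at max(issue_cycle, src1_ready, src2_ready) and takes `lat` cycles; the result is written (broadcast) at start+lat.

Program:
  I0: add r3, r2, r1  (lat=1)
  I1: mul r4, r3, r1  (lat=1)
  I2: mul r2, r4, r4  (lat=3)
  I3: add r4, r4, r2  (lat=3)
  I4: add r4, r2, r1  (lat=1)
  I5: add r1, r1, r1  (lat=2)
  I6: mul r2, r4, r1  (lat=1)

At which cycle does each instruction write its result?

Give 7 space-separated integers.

Answer: 2 3 6 9 7 8 9

Derivation:
I0 add r3: issue@1 deps=(None,None) exec_start@1 write@2
I1 mul r4: issue@2 deps=(0,None) exec_start@2 write@3
I2 mul r2: issue@3 deps=(1,1) exec_start@3 write@6
I3 add r4: issue@4 deps=(1,2) exec_start@6 write@9
I4 add r4: issue@5 deps=(2,None) exec_start@6 write@7
I5 add r1: issue@6 deps=(None,None) exec_start@6 write@8
I6 mul r2: issue@7 deps=(4,5) exec_start@8 write@9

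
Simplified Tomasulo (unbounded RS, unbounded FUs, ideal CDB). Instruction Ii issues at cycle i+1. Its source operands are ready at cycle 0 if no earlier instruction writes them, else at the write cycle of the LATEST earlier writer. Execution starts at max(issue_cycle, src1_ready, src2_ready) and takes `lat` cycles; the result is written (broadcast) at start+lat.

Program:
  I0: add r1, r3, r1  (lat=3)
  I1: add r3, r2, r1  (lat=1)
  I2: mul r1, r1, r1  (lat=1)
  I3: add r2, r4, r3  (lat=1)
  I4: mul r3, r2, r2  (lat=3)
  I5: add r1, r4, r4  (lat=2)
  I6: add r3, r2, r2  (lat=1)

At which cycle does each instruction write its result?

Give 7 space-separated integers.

Answer: 4 5 5 6 9 8 8

Derivation:
I0 add r1: issue@1 deps=(None,None) exec_start@1 write@4
I1 add r3: issue@2 deps=(None,0) exec_start@4 write@5
I2 mul r1: issue@3 deps=(0,0) exec_start@4 write@5
I3 add r2: issue@4 deps=(None,1) exec_start@5 write@6
I4 mul r3: issue@5 deps=(3,3) exec_start@6 write@9
I5 add r1: issue@6 deps=(None,None) exec_start@6 write@8
I6 add r3: issue@7 deps=(3,3) exec_start@7 write@8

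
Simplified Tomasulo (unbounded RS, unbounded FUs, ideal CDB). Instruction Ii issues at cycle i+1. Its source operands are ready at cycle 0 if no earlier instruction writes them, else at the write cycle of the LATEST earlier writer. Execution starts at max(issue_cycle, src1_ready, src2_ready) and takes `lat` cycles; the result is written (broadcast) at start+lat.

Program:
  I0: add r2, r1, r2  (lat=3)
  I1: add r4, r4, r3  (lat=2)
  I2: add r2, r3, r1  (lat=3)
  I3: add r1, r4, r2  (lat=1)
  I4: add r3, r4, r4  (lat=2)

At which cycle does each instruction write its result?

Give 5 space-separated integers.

I0 add r2: issue@1 deps=(None,None) exec_start@1 write@4
I1 add r4: issue@2 deps=(None,None) exec_start@2 write@4
I2 add r2: issue@3 deps=(None,None) exec_start@3 write@6
I3 add r1: issue@4 deps=(1,2) exec_start@6 write@7
I4 add r3: issue@5 deps=(1,1) exec_start@5 write@7

Answer: 4 4 6 7 7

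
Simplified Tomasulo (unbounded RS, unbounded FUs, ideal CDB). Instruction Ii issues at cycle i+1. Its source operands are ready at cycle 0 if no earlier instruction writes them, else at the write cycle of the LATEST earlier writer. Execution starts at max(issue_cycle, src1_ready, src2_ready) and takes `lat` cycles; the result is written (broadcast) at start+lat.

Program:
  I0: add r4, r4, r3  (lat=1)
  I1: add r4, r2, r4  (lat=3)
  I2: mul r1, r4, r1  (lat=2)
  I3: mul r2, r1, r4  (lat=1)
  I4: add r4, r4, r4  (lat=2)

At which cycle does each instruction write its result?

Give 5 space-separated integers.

Answer: 2 5 7 8 7

Derivation:
I0 add r4: issue@1 deps=(None,None) exec_start@1 write@2
I1 add r4: issue@2 deps=(None,0) exec_start@2 write@5
I2 mul r1: issue@3 deps=(1,None) exec_start@5 write@7
I3 mul r2: issue@4 deps=(2,1) exec_start@7 write@8
I4 add r4: issue@5 deps=(1,1) exec_start@5 write@7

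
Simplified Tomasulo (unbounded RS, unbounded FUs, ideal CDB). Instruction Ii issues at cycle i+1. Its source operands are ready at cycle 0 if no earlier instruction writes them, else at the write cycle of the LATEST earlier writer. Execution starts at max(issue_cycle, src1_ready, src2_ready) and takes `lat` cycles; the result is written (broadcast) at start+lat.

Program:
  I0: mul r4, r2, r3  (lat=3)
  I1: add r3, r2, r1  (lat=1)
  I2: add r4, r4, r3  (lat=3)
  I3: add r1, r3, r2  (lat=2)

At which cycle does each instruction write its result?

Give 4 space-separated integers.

I0 mul r4: issue@1 deps=(None,None) exec_start@1 write@4
I1 add r3: issue@2 deps=(None,None) exec_start@2 write@3
I2 add r4: issue@3 deps=(0,1) exec_start@4 write@7
I3 add r1: issue@4 deps=(1,None) exec_start@4 write@6

Answer: 4 3 7 6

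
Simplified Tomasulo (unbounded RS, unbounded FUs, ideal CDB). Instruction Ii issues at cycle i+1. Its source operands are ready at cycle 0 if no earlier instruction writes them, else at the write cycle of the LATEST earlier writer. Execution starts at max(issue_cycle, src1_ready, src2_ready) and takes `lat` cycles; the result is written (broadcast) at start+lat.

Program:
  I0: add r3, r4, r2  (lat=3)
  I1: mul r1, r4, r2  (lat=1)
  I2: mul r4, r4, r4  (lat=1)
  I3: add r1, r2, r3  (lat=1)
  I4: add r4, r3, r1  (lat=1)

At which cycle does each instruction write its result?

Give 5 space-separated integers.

I0 add r3: issue@1 deps=(None,None) exec_start@1 write@4
I1 mul r1: issue@2 deps=(None,None) exec_start@2 write@3
I2 mul r4: issue@3 deps=(None,None) exec_start@3 write@4
I3 add r1: issue@4 deps=(None,0) exec_start@4 write@5
I4 add r4: issue@5 deps=(0,3) exec_start@5 write@6

Answer: 4 3 4 5 6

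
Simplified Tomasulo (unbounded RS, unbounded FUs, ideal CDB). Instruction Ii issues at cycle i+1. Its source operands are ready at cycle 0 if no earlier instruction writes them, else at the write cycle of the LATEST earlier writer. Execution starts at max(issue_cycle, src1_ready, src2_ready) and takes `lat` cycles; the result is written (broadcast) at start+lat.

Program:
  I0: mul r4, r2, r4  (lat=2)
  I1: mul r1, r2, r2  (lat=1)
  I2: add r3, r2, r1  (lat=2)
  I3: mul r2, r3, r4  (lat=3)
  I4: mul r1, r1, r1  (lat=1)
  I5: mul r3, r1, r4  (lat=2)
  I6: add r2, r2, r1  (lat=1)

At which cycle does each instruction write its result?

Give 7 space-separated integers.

Answer: 3 3 5 8 6 8 9

Derivation:
I0 mul r4: issue@1 deps=(None,None) exec_start@1 write@3
I1 mul r1: issue@2 deps=(None,None) exec_start@2 write@3
I2 add r3: issue@3 deps=(None,1) exec_start@3 write@5
I3 mul r2: issue@4 deps=(2,0) exec_start@5 write@8
I4 mul r1: issue@5 deps=(1,1) exec_start@5 write@6
I5 mul r3: issue@6 deps=(4,0) exec_start@6 write@8
I6 add r2: issue@7 deps=(3,4) exec_start@8 write@9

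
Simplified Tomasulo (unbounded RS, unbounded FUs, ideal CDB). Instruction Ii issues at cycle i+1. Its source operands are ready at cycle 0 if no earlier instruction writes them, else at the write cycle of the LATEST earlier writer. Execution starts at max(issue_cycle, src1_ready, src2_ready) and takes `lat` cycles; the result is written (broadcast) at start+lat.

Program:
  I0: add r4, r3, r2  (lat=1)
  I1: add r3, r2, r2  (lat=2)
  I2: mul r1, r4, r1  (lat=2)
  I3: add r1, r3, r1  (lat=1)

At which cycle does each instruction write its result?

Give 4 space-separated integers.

I0 add r4: issue@1 deps=(None,None) exec_start@1 write@2
I1 add r3: issue@2 deps=(None,None) exec_start@2 write@4
I2 mul r1: issue@3 deps=(0,None) exec_start@3 write@5
I3 add r1: issue@4 deps=(1,2) exec_start@5 write@6

Answer: 2 4 5 6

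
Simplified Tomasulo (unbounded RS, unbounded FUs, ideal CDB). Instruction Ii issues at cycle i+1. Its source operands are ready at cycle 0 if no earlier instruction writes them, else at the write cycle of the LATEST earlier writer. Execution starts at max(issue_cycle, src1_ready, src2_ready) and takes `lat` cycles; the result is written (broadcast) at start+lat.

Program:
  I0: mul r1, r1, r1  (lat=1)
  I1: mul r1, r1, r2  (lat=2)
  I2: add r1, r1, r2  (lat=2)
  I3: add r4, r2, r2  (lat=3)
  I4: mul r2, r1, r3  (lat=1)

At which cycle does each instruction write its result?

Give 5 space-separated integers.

I0 mul r1: issue@1 deps=(None,None) exec_start@1 write@2
I1 mul r1: issue@2 deps=(0,None) exec_start@2 write@4
I2 add r1: issue@3 deps=(1,None) exec_start@4 write@6
I3 add r4: issue@4 deps=(None,None) exec_start@4 write@7
I4 mul r2: issue@5 deps=(2,None) exec_start@6 write@7

Answer: 2 4 6 7 7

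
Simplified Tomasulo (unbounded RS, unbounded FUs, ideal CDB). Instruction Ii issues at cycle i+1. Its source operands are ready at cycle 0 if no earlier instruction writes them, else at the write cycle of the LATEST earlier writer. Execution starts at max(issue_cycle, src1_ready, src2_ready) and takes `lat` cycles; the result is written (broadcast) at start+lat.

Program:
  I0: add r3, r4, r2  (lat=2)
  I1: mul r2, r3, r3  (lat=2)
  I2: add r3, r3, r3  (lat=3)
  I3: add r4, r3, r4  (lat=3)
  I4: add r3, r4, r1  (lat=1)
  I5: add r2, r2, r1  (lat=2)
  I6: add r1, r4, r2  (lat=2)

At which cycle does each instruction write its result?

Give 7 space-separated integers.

I0 add r3: issue@1 deps=(None,None) exec_start@1 write@3
I1 mul r2: issue@2 deps=(0,0) exec_start@3 write@5
I2 add r3: issue@3 deps=(0,0) exec_start@3 write@6
I3 add r4: issue@4 deps=(2,None) exec_start@6 write@9
I4 add r3: issue@5 deps=(3,None) exec_start@9 write@10
I5 add r2: issue@6 deps=(1,None) exec_start@6 write@8
I6 add r1: issue@7 deps=(3,5) exec_start@9 write@11

Answer: 3 5 6 9 10 8 11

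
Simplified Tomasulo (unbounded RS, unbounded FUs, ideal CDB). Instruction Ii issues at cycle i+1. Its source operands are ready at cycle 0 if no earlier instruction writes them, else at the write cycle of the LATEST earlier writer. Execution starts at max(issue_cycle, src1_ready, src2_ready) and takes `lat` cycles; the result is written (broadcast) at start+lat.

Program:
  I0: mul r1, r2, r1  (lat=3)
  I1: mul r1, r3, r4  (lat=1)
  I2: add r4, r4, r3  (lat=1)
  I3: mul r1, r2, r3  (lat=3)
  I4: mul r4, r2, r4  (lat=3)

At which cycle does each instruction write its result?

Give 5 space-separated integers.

I0 mul r1: issue@1 deps=(None,None) exec_start@1 write@4
I1 mul r1: issue@2 deps=(None,None) exec_start@2 write@3
I2 add r4: issue@3 deps=(None,None) exec_start@3 write@4
I3 mul r1: issue@4 deps=(None,None) exec_start@4 write@7
I4 mul r4: issue@5 deps=(None,2) exec_start@5 write@8

Answer: 4 3 4 7 8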